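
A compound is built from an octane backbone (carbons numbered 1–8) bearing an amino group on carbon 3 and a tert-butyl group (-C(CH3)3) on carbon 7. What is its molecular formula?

Atom tally by fragment:
  CH3 → C:1 H:3
  CH2 → C:1 H:2
  CH(NH2) → C:1 H:3 N:1
  CH2 → C:1 H:2
  CH2 → C:1 H:2
  CH2 → C:1 H:2
  CH(C(CH3)3) → C:5 H:10
  CH3 → C:1 H:3
Element totals:
  C: 12
  H: 27
  N: 1

C12H27N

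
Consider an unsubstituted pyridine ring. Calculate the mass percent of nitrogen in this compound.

Atom tally by fragment:
  pyridine ring core → C:5 H:5 N:1
Element totals:
  C: 5
  H: 5
  N: 1
Molecular formula: C5H5N.
Molar mass = 79.102 g/mol.
Mass from N: 1 × 14.007 = 14.007 g/mol.
%N = 14.007 / 79.102 × 100 = 17.71%.

17.71%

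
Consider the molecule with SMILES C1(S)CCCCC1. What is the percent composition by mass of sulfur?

Atom tally by fragment:
  cyclohexane ring core → C:6 H:12
  (− 1 ring H displaced by substituents)
  + SH → S:1 H:1
Element totals:
  C: 6
  H: 12
  S: 1
Molecular formula: C6H12S.
Molar mass = 116.222 g/mol.
Mass from S: 1 × 32.06 = 32.060 g/mol.
%S = 32.060 / 116.222 × 100 = 27.59%.

27.59%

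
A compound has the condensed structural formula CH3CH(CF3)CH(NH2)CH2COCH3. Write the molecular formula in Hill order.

Element totals:
  C: 7
  H: 12
  F: 3
  N: 1
  O: 1

C7H12F3NO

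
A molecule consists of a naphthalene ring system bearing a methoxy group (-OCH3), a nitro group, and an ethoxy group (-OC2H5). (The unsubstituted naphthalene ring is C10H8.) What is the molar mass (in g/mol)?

247.25 g/mol

Atom tally by fragment:
  naphthalene ring system core → C:10 H:8
  (− 3 ring H displaced by substituents)
  + OCH3 → C:1 H:3 O:1
  + NO2 → N:1 O:2
  + OC2H5 → C:2 H:5 O:1
Element totals:
  C: 13
  H: 13
  N: 1
  O: 4
Molecular formula: C13H13NO4.
  M = 13(12.011) + 13(1.008) + 14.007 + 4(15.999)
    = 156.143 + 13.104 + 14.007 + 63.996 = 247.250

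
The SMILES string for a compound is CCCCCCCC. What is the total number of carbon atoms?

Atom tally by fragment:
  CH3 → C:1 H:3
  CH2 → C:1 H:2
  CH2 → C:1 H:2
  CH2 → C:1 H:2
  CH2 → C:1 H:2
  CH2 → C:1 H:2
  CH2 → C:1 H:2
  CH3 → C:1 H:3
Element totals:
  C: 8
  H: 18

8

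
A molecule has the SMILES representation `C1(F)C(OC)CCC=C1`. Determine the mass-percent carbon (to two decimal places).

64.59%

Atom tally by fragment:
  cyclohexene ring core → C:6 H:10
  (− 2 ring H displaced by substituents)
  + F → F:1
  + OCH3 → C:1 H:3 O:1
Element totals:
  C: 7
  H: 11
  F: 1
  O: 1
Molecular formula: C7H11FO.
Molar mass = 130.162 g/mol.
Mass from C: 7 × 12.011 = 84.077 g/mol.
%C = 84.077 / 130.162 × 100 = 64.59%.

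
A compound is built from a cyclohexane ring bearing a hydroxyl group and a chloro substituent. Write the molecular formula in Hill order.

C6H11ClO

Atom tally by fragment:
  cyclohexane ring core → C:6 H:12
  (− 2 ring H displaced by substituents)
  + OH → O:1 H:1
  + Cl → Cl:1
Element totals:
  C: 6
  H: 11
  Cl: 1
  O: 1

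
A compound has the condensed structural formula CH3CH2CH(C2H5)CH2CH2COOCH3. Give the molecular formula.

C9H18O2

Atom tally by fragment:
  CH3 → C:1 H:3
  CH2 → C:1 H:2
  CH(C2H5) → C:3 H:6
  CH2 → C:1 H:2
  CH2COOCH3 → C:3 H:5 O:2
Element totals:
  C: 9
  H: 18
  O: 2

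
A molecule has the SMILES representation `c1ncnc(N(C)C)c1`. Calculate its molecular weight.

Atom tally by fragment:
  pyrimidine ring core → C:4 H:4 N:2
  (− 1 ring H displaced by substituents)
  + N(CH3)2 → N:1 C:2 H:6
Element totals:
  C: 6
  H: 9
  N: 3
Molecular formula: C6H9N3.
  M = 6(12.011) + 9(1.008) + 3(14.007)
    = 72.066 + 9.072 + 42.021 = 123.159

123.16 g/mol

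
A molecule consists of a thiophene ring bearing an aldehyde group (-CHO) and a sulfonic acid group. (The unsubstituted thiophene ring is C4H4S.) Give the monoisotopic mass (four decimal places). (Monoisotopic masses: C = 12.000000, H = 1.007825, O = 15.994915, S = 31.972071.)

191.9551

Atom tally by fragment:
  thiophene ring core → C:4 H:4 S:1
  (− 2 ring H displaced by substituents)
  + CHO → C:1 H:1 O:1
  + SO3H → S:1 O:3 H:1
Element totals:
  C: 5
  H: 4
  O: 4
  S: 2
Molecular formula: C5H4O4S2.
  M = 5(12.0) + 4(1.007825) + 4(15.994915) + 2(31.972071)
    = 60.000000 + 4.031300 + 63.979660 + 63.944142 = 191.955102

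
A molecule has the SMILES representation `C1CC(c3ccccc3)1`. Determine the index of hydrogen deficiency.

Atom tally by fragment:
  cyclopropane ring core → C:3 H:6
  (− 1 ring H displaced by substituents)
  + C6H5 → C:6 H:5
Element totals:
  C: 9
  H: 10
Molecular formula: C9H10.
DoU = (2C + 2 + N − H − X) / 2 = (2·9 + 2 + 0 − 10 − 0) / 2 = 5.

5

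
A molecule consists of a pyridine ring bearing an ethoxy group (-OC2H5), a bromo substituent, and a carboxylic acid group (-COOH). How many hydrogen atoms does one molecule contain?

Atom tally by fragment:
  pyridine ring core → C:5 H:5 N:1
  (− 3 ring H displaced by substituents)
  + OC2H5 → C:2 H:5 O:1
  + Br → Br:1
  + COOH → C:1 H:1 O:2
Element totals:
  C: 8
  H: 8
  Br: 1
  N: 1
  O: 3

8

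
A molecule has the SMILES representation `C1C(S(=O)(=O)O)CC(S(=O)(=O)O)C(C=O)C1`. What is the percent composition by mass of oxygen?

41.13%

Atom tally by fragment:
  cyclohexane ring core → C:6 H:12
  (− 3 ring H displaced by substituents)
  + SO3H → S:1 O:3 H:1
  + SO3H → S:1 O:3 H:1
  + CHO → C:1 H:1 O:1
Element totals:
  C: 7
  H: 12
  O: 7
  S: 2
Molecular formula: C7H12O7S2.
Molar mass = 272.286 g/mol.
Mass from O: 7 × 15.999 = 111.993 g/mol.
%O = 111.993 / 272.286 × 100 = 41.13%.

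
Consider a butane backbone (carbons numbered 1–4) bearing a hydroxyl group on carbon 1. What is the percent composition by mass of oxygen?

Atom tally by fragment:
  HOCH2 → C:1 H:3 O:1
  CH2 → C:1 H:2
  CH2 → C:1 H:2
  CH3 → C:1 H:3
Element totals:
  C: 4
  H: 10
  O: 1
Molecular formula: C4H10O.
Molar mass = 74.123 g/mol.
Mass from O: 1 × 15.999 = 15.999 g/mol.
%O = 15.999 / 74.123 × 100 = 21.58%.

21.58%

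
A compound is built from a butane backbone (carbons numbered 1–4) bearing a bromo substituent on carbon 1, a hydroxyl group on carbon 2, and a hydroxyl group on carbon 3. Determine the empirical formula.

C4H9BrO2

Atom tally by fragment:
  BrCH2 → C:1 H:2 Br:1
  CH(OH) → C:1 H:2 O:1
  CH(OH) → C:1 H:2 O:1
  CH3 → C:1 H:3
Element totals:
  C: 4
  H: 9
  Br: 1
  O: 2
Molecular formula: C4H9BrO2.
gcd of subscripts (1, 4, 9, 2) = 1, so the empirical formula equals the molecular formula.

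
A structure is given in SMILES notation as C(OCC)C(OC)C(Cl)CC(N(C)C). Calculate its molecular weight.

Atom tally by fragment:
  C2H5OCH2 → C:3 H:7 O:1
  CH(OCH3) → C:2 H:4 O:1
  CH(Cl) → C:1 H:1 Cl:1
  CH2 → C:1 H:2
  CH2N(CH3)2 → C:3 H:8 N:1
Element totals:
  C: 10
  H: 22
  Cl: 1
  N: 1
  O: 2
Molecular formula: C10H22ClNO2.
  M = 10(12.011) + 22(1.008) + 35.45 + 14.007 + 2(15.999)
    = 120.110 + 22.176 + 35.450 + 14.007 + 31.998 = 223.741

223.74 g/mol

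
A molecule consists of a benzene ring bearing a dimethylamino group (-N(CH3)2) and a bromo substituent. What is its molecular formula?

Atom tally by fragment:
  benzene ring core → C:6 H:6
  (− 2 ring H displaced by substituents)
  + N(CH3)2 → N:1 C:2 H:6
  + Br → Br:1
Element totals:
  C: 8
  H: 10
  Br: 1
  N: 1

C8H10BrN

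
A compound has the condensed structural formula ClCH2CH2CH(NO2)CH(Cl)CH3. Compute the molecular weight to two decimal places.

Atom tally by fragment:
  ClCH2 → C:1 H:2 Cl:1
  CH2 → C:1 H:2
  CH(NO2) → C:1 H:1 N:1 O:2
  CH(Cl) → C:1 H:1 Cl:1
  CH3 → C:1 H:3
Element totals:
  C: 5
  H: 9
  Cl: 2
  N: 1
  O: 2
Molecular formula: C5H9Cl2NO2.
  M = 5(12.011) + 9(1.008) + 2(35.45) + 14.007 + 2(15.999)
    = 60.055 + 9.072 + 70.900 + 14.007 + 31.998 = 186.032

186.03 g/mol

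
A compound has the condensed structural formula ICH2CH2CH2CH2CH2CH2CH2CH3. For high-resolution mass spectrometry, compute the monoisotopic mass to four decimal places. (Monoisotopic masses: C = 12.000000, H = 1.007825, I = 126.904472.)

240.0375

Atom tally by fragment:
  ICH2 → C:1 H:2 I:1
  CH2 → C:1 H:2
  CH2 → C:1 H:2
  CH2 → C:1 H:2
  CH2 → C:1 H:2
  CH2 → C:1 H:2
  CH2 → C:1 H:2
  CH3 → C:1 H:3
Element totals:
  C: 8
  H: 17
  I: 1
Molecular formula: C8H17I.
  M = 8(12.0) + 17(1.007825) + 126.904472
    = 96.000000 + 17.133025 + 126.904472 = 240.037497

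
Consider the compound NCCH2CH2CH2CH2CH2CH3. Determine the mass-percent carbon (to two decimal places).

75.62%

Atom tally by fragment:
  NCCH2 → C:2 H:2 N:1
  CH2 → C:1 H:2
  CH2 → C:1 H:2
  CH2 → C:1 H:2
  CH2 → C:1 H:2
  CH3 → C:1 H:3
Element totals:
  C: 7
  H: 13
  N: 1
Molecular formula: C7H13N.
Molar mass = 111.188 g/mol.
Mass from C: 7 × 12.011 = 84.077 g/mol.
%C = 84.077 / 111.188 × 100 = 75.62%.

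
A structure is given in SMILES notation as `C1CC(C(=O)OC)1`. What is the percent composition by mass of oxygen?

31.96%

Atom tally by fragment:
  cyclopropane ring core → C:3 H:6
  (− 1 ring H displaced by substituents)
  + COOCH3 → C:2 H:3 O:2
Element totals:
  C: 5
  H: 8
  O: 2
Molecular formula: C5H8O2.
Molar mass = 100.117 g/mol.
Mass from O: 2 × 15.999 = 31.998 g/mol.
%O = 31.998 / 100.117 × 100 = 31.96%.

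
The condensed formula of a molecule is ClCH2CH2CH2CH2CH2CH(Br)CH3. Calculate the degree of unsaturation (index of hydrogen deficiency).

0

Atom tally by fragment:
  ClCH2 → C:1 H:2 Cl:1
  CH2 → C:1 H:2
  CH2 → C:1 H:2
  CH2 → C:1 H:2
  CH2 → C:1 H:2
  CH(Br) → C:1 H:1 Br:1
  CH3 → C:1 H:3
Element totals:
  C: 7
  H: 14
  Br: 1
  Cl: 1
Molecular formula: C7H14BrCl.
DoU = (2C + 2 + N − H − X) / 2 = (2·7 + 2 + 0 − 14 − 2) / 2 = 0.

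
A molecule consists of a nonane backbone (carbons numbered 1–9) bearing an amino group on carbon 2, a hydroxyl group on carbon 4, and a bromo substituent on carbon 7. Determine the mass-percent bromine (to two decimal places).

33.55%

Atom tally by fragment:
  CH3 → C:1 H:3
  CH(NH2) → C:1 H:3 N:1
  CH2 → C:1 H:2
  CH(OH) → C:1 H:2 O:1
  CH2 → C:1 H:2
  CH2 → C:1 H:2
  CH(Br) → C:1 H:1 Br:1
  CH2 → C:1 H:2
  CH3 → C:1 H:3
Element totals:
  C: 9
  H: 20
  Br: 1
  N: 1
  O: 1
Molecular formula: C9H20BrNO.
Molar mass = 238.169 g/mol.
Mass from Br: 1 × 79.904 = 79.904 g/mol.
%Br = 79.904 / 238.169 × 100 = 33.55%.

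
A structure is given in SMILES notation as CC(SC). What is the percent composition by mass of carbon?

47.31%

Atom tally by fragment:
  CH3 → C:1 H:3
  CH2SCH3 → C:2 H:5 S:1
Element totals:
  C: 3
  H: 8
  S: 1
Molecular formula: C3H8S.
Molar mass = 76.157 g/mol.
Mass from C: 3 × 12.011 = 36.033 g/mol.
%C = 36.033 / 76.157 × 100 = 47.31%.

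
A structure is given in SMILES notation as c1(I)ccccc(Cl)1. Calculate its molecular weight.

238.45 g/mol

Atom tally by fragment:
  benzene ring core → C:6 H:6
  (− 2 ring H displaced by substituents)
  + I → I:1
  + Cl → Cl:1
Element totals:
  C: 6
  H: 4
  Cl: 1
  I: 1
Molecular formula: C6H4ClI.
  M = 6(12.011) + 4(1.008) + 35.45 + 126.904
    = 72.066 + 4.032 + 35.450 + 126.904 = 238.452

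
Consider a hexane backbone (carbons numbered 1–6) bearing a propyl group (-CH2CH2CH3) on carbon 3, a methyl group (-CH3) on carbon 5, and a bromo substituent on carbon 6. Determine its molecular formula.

Atom tally by fragment:
  CH3 → C:1 H:3
  CH2 → C:1 H:2
  CH(CH2CH2CH3) → C:4 H:8
  CH2 → C:1 H:2
  CH(CH3) → C:2 H:4
  CH2Br → C:1 H:2 Br:1
Element totals:
  C: 10
  H: 21
  Br: 1

C10H21Br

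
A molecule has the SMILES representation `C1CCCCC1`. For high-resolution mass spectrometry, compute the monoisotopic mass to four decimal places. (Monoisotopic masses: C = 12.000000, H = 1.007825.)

Atom tally by fragment:
  cyclohexane ring core → C:6 H:12
Element totals:
  C: 6
  H: 12
Molecular formula: C6H12.
  M = 6(12.0) + 12(1.007825)
    = 72.000000 + 12.093900 = 84.093900

84.0939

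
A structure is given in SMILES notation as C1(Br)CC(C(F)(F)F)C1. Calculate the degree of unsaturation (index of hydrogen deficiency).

Atom tally by fragment:
  cyclobutane ring core → C:4 H:8
  (− 2 ring H displaced by substituents)
  + Br → Br:1
  + CF3 → C:1 F:3
Element totals:
  C: 5
  H: 6
  Br: 1
  F: 3
Molecular formula: C5H6BrF3.
DoU = (2C + 2 + N − H − X) / 2 = (2·5 + 2 + 0 − 6 − 4) / 2 = 1.

1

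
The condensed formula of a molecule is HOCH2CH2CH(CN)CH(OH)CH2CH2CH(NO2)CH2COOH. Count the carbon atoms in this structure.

10

Element totals:
  C: 10
  H: 16
  N: 2
  O: 6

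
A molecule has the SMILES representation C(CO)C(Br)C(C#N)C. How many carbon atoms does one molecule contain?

6

Atom tally by fragment:
  HOCH2CH2 → C:2 H:5 O:1
  CH(Br) → C:1 H:1 Br:1
  CH(CN) → C:2 H:1 N:1
  CH3 → C:1 H:3
Element totals:
  C: 6
  H: 10
  Br: 1
  N: 1
  O: 1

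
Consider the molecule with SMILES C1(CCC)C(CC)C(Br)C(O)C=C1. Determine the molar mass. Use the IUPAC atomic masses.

247.18 g/mol

Atom tally by fragment:
  cyclohexene ring core → C:6 H:10
  (− 4 ring H displaced by substituents)
  + CH2CH2CH3 → C:3 H:7
  + C2H5 → C:2 H:5
  + Br → Br:1
  + OH → O:1 H:1
Element totals:
  C: 11
  H: 19
  Br: 1
  O: 1
Molecular formula: C11H19BrO.
  M = 11(12.011) + 19(1.008) + 79.904 + 15.999
    = 132.121 + 19.152 + 79.904 + 15.999 = 247.176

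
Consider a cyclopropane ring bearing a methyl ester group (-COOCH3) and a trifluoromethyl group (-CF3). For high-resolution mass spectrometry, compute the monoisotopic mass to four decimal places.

Atom tally by fragment:
  cyclopropane ring core → C:3 H:6
  (− 2 ring H displaced by substituents)
  + COOCH3 → C:2 H:3 O:2
  + CF3 → C:1 F:3
Element totals:
  C: 6
  H: 7
  F: 3
  O: 2
Molecular formula: C6H7F3O2.
  M = 6(12.0) + 7(1.007825) + 3(18.998403) + 2(15.994915)
    = 72.000000 + 7.054775 + 56.995209 + 31.989830 = 168.039814

168.0398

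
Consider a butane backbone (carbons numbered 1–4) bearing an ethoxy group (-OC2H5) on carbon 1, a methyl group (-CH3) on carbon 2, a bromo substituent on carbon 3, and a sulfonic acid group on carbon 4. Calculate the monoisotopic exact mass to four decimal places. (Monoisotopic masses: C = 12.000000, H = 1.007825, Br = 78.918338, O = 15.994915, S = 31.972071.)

273.9874

Atom tally by fragment:
  C2H5OCH2 → C:3 H:7 O:1
  CH(CH3) → C:2 H:4
  CH(Br) → C:1 H:1 Br:1
  CH2SO3H → C:1 H:3 S:1 O:3
Element totals:
  C: 7
  H: 15
  Br: 1
  O: 4
  S: 1
Molecular formula: C7H15BrO4S.
  M = 7(12.0) + 15(1.007825) + 78.918338 + 4(15.994915) + 31.972071
    = 84.000000 + 15.117375 + 78.918338 + 63.979660 + 31.972071 = 273.987444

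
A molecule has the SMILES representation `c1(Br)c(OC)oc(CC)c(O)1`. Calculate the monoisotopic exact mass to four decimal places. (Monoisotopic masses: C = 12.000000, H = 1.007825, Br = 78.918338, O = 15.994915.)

219.9735

Atom tally by fragment:
  furan ring core → C:4 H:4 O:1
  (− 4 ring H displaced by substituents)
  + Br → Br:1
  + OCH3 → C:1 H:3 O:1
  + C2H5 → C:2 H:5
  + OH → O:1 H:1
Element totals:
  C: 7
  H: 9
  Br: 1
  O: 3
Molecular formula: C7H9BrO3.
  M = 7(12.0) + 9(1.007825) + 78.918338 + 3(15.994915)
    = 84.000000 + 9.070425 + 78.918338 + 47.984745 = 219.973508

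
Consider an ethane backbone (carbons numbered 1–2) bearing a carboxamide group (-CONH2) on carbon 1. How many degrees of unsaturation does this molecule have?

Atom tally by fragment:
  H2NOCCH2 → C:2 H:4 O:1 N:1
  CH3 → C:1 H:3
Element totals:
  C: 3
  H: 7
  N: 1
  O: 1
Molecular formula: C3H7NO.
DoU = (2C + 2 + N − H − X) / 2 = (2·3 + 2 + 1 − 7 − 0) / 2 = 1.

1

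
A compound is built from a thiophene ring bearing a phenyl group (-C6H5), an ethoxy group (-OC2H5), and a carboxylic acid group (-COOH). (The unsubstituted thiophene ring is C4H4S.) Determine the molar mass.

248.30 g/mol

Atom tally by fragment:
  thiophene ring core → C:4 H:4 S:1
  (− 3 ring H displaced by substituents)
  + C6H5 → C:6 H:5
  + OC2H5 → C:2 H:5 O:1
  + COOH → C:1 H:1 O:2
Element totals:
  C: 13
  H: 12
  O: 3
  S: 1
Molecular formula: C13H12O3S.
  M = 13(12.011) + 12(1.008) + 3(15.999) + 32.06
    = 156.143 + 12.096 + 47.997 + 32.060 = 248.296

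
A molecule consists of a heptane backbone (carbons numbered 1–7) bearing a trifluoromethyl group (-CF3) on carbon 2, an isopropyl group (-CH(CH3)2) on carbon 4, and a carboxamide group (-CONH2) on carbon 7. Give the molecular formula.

C12H22F3NO

Atom tally by fragment:
  CH3 → C:1 H:3
  CH(CF3) → C:2 H:1 F:3
  CH2 → C:1 H:2
  CH(CH(CH3)2) → C:4 H:8
  CH2 → C:1 H:2
  CH2 → C:1 H:2
  CH2CONH2 → C:2 H:4 O:1 N:1
Element totals:
  C: 12
  H: 22
  F: 3
  N: 1
  O: 1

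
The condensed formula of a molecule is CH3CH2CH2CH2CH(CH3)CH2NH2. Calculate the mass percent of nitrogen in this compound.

12.16%

Atom tally by fragment:
  CH3 → C:1 H:3
  CH2 → C:1 H:2
  CH2 → C:1 H:2
  CH2 → C:1 H:2
  CH(CH3) → C:2 H:4
  CH2NH2 → C:1 H:4 N:1
Element totals:
  C: 7
  H: 17
  N: 1
Molecular formula: C7H17N.
Molar mass = 115.220 g/mol.
Mass from N: 1 × 14.007 = 14.007 g/mol.
%N = 14.007 / 115.220 × 100 = 12.16%.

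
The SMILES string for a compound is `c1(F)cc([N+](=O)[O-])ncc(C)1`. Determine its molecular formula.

Atom tally by fragment:
  pyridine ring core → C:5 H:5 N:1
  (− 3 ring H displaced by substituents)
  + F → F:1
  + NO2 → N:1 O:2
  + CH3 → C:1 H:3
Element totals:
  C: 6
  H: 5
  F: 1
  N: 2
  O: 2

C6H5FN2O2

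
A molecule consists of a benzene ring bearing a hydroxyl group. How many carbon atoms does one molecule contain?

6

Atom tally by fragment:
  benzene ring core → C:6 H:6
  (− 1 ring H displaced by substituents)
  + OH → O:1 H:1
Element totals:
  C: 6
  H: 6
  O: 1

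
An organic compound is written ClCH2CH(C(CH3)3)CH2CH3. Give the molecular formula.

Element totals:
  C: 8
  H: 17
  Cl: 1

C8H17Cl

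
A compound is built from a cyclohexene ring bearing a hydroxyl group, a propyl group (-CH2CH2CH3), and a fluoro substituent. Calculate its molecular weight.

Atom tally by fragment:
  cyclohexene ring core → C:6 H:10
  (− 3 ring H displaced by substituents)
  + OH → O:1 H:1
  + CH2CH2CH3 → C:3 H:7
  + F → F:1
Element totals:
  C: 9
  H: 15
  F: 1
  O: 1
Molecular formula: C9H15FO.
  M = 9(12.011) + 15(1.008) + 18.998 + 15.999
    = 108.099 + 15.120 + 18.998 + 15.999 = 158.216

158.22 g/mol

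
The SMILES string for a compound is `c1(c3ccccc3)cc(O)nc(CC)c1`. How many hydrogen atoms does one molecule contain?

Atom tally by fragment:
  pyridine ring core → C:5 H:5 N:1
  (− 3 ring H displaced by substituents)
  + C6H5 → C:6 H:5
  + OH → O:1 H:1
  + C2H5 → C:2 H:5
Element totals:
  C: 13
  H: 13
  N: 1
  O: 1

13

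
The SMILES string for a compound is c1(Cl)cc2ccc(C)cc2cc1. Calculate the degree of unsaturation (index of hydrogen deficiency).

7

Atom tally by fragment:
  naphthalene ring system core → C:10 H:8
  (− 2 ring H displaced by substituents)
  + Cl → Cl:1
  + CH3 → C:1 H:3
Element totals:
  C: 11
  H: 9
  Cl: 1
Molecular formula: C11H9Cl.
DoU = (2C + 2 + N − H − X) / 2 = (2·11 + 2 + 0 − 9 − 1) / 2 = 7.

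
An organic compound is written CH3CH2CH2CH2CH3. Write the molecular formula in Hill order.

Element totals:
  C: 5
  H: 12

C5H12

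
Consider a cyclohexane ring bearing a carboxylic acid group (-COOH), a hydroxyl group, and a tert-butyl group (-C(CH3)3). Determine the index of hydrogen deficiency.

Atom tally by fragment:
  cyclohexane ring core → C:6 H:12
  (− 3 ring H displaced by substituents)
  + COOH → C:1 H:1 O:2
  + OH → O:1 H:1
  + C(CH3)3 → C:4 H:9
Element totals:
  C: 11
  H: 20
  O: 3
Molecular formula: C11H20O3.
DoU = (2C + 2 + N − H − X) / 2 = (2·11 + 2 + 0 − 20 − 0) / 2 = 2.

2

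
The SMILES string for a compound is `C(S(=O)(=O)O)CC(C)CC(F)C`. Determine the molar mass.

Atom tally by fragment:
  HO3SCH2 → C:1 H:3 S:1 O:3
  CH2 → C:1 H:2
  CH(CH3) → C:2 H:4
  CH2 → C:1 H:2
  CH(F) → C:1 H:1 F:1
  CH3 → C:1 H:3
Element totals:
  C: 7
  H: 15
  F: 1
  O: 3
  S: 1
Molecular formula: C7H15FO3S.
  M = 7(12.011) + 15(1.008) + 18.998 + 3(15.999) + 32.06
    = 84.077 + 15.120 + 18.998 + 47.997 + 32.060 = 198.252

198.25 g/mol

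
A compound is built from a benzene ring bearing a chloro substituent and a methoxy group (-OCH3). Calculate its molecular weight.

Atom tally by fragment:
  benzene ring core → C:6 H:6
  (− 2 ring H displaced by substituents)
  + Cl → Cl:1
  + OCH3 → C:1 H:3 O:1
Element totals:
  C: 7
  H: 7
  Cl: 1
  O: 1
Molecular formula: C7H7ClO.
  M = 7(12.011) + 7(1.008) + 35.45 + 15.999
    = 84.077 + 7.056 + 35.450 + 15.999 = 142.582

142.58 g/mol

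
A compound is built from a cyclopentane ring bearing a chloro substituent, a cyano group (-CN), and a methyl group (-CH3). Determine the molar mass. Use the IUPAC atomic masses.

143.61 g/mol

Atom tally by fragment:
  cyclopentane ring core → C:5 H:10
  (− 3 ring H displaced by substituents)
  + Cl → Cl:1
  + CN → C:1 N:1
  + CH3 → C:1 H:3
Element totals:
  C: 7
  H: 10
  Cl: 1
  N: 1
Molecular formula: C7H10ClN.
  M = 7(12.011) + 10(1.008) + 35.45 + 14.007
    = 84.077 + 10.080 + 35.450 + 14.007 = 143.614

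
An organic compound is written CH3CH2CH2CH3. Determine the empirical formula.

C2H5

Element totals:
  C: 4
  H: 10
Molecular formula: C4H10.
gcd of subscripts = 2; dividing each by 2:
  C: 4/2 = 2
  H: 10/2 = 5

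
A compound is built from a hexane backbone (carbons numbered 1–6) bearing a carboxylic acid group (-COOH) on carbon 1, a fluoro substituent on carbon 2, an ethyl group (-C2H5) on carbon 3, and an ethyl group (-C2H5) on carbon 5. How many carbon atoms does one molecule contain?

Atom tally by fragment:
  HOOCCH2 → C:2 H:3 O:2
  CH(F) → C:1 H:1 F:1
  CH(C2H5) → C:3 H:6
  CH2 → C:1 H:2
  CH(C2H5) → C:3 H:6
  CH3 → C:1 H:3
Element totals:
  C: 11
  H: 21
  F: 1
  O: 2

11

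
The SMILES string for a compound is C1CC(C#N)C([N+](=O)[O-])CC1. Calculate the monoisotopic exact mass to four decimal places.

154.0742

Atom tally by fragment:
  cyclohexane ring core → C:6 H:12
  (− 2 ring H displaced by substituents)
  + CN → C:1 N:1
  + NO2 → N:1 O:2
Element totals:
  C: 7
  H: 10
  N: 2
  O: 2
Molecular formula: C7H10N2O2.
  M = 7(12.0) + 10(1.007825) + 2(14.003074) + 2(15.994915)
    = 84.000000 + 10.078250 + 28.006148 + 31.989830 = 154.074228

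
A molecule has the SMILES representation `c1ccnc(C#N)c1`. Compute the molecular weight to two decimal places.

Atom tally by fragment:
  pyridine ring core → C:5 H:5 N:1
  (− 1 ring H displaced by substituents)
  + CN → C:1 N:1
Element totals:
  C: 6
  H: 4
  N: 2
Molecular formula: C6H4N2.
  M = 6(12.011) + 4(1.008) + 2(14.007)
    = 72.066 + 4.032 + 28.014 = 104.112

104.11 g/mol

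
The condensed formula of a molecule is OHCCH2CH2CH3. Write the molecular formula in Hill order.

C4H8O

Atom tally by fragment:
  OHCCH2 → C:2 H:3 O:1
  CH2 → C:1 H:2
  CH3 → C:1 H:3
Element totals:
  C: 4
  H: 8
  O: 1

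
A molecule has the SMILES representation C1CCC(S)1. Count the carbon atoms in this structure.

4

Atom tally by fragment:
  cyclobutane ring core → C:4 H:8
  (− 1 ring H displaced by substituents)
  + SH → S:1 H:1
Element totals:
  C: 4
  H: 8
  S: 1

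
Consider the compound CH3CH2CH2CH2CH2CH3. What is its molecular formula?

C6H14

Atom tally by fragment:
  CH3 → C:1 H:3
  CH2 → C:1 H:2
  CH2 → C:1 H:2
  CH2 → C:1 H:2
  CH2 → C:1 H:2
  CH3 → C:1 H:3
Element totals:
  C: 6
  H: 14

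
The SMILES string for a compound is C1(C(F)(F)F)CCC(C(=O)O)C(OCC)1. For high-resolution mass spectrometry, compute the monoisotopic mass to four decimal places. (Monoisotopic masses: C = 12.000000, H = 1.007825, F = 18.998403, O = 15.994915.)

Atom tally by fragment:
  cyclopentane ring core → C:5 H:10
  (− 3 ring H displaced by substituents)
  + CF3 → C:1 F:3
  + COOH → C:1 H:1 O:2
  + OC2H5 → C:2 H:5 O:1
Element totals:
  C: 9
  H: 13
  F: 3
  O: 3
Molecular formula: C9H13F3O3.
  M = 9(12.0) + 13(1.007825) + 3(18.998403) + 3(15.994915)
    = 108.000000 + 13.101725 + 56.995209 + 47.984745 = 226.081679

226.0817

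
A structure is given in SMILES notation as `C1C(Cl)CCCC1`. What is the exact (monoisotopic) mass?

Atom tally by fragment:
  cyclohexane ring core → C:6 H:12
  (− 1 ring H displaced by substituents)
  + Cl → Cl:1
Element totals:
  C: 6
  H: 11
  Cl: 1
Molecular formula: C6H11Cl.
  M = 6(12.0) + 11(1.007825) + 34.968853
    = 72.000000 + 11.086075 + 34.968853 = 118.054928

118.0549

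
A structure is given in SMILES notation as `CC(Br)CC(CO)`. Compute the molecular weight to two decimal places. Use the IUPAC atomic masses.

Atom tally by fragment:
  CH3 → C:1 H:3
  CH(Br) → C:1 H:1 Br:1
  CH2 → C:1 H:2
  CH2CH2OH → C:2 H:5 O:1
Element totals:
  C: 5
  H: 11
  Br: 1
  O: 1
Molecular formula: C5H11BrO.
  M = 5(12.011) + 11(1.008) + 79.904 + 15.999
    = 60.055 + 11.088 + 79.904 + 15.999 = 167.046

167.05 g/mol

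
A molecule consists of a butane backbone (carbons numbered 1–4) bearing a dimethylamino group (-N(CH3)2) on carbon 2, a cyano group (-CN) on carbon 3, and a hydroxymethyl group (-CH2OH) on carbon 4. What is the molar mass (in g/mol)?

156.23 g/mol

Atom tally by fragment:
  CH3 → C:1 H:3
  CH(N(CH3)2) → C:3 H:7 N:1
  CH(CN) → C:2 H:1 N:1
  CH2CH2OH → C:2 H:5 O:1
Element totals:
  C: 8
  H: 16
  N: 2
  O: 1
Molecular formula: C8H16N2O.
  M = 8(12.011) + 16(1.008) + 2(14.007) + 15.999
    = 96.088 + 16.128 + 28.014 + 15.999 = 156.229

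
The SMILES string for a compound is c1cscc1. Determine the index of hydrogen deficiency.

Atom tally by fragment:
  thiophene ring core → C:4 H:4 S:1
Element totals:
  C: 4
  H: 4
  S: 1
Molecular formula: C4H4S.
DoU = (2C + 2 + N − H − X) / 2 = (2·4 + 2 + 0 − 4 − 0) / 2 = 3.

3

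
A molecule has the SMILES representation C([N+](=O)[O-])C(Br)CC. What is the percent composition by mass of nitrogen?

Atom tally by fragment:
  O2NCH2 → C:1 H:2 N:1 O:2
  CH(Br) → C:1 H:1 Br:1
  CH2 → C:1 H:2
  CH3 → C:1 H:3
Element totals:
  C: 4
  H: 8
  Br: 1
  N: 1
  O: 2
Molecular formula: C4H8BrNO2.
Molar mass = 182.017 g/mol.
Mass from N: 1 × 14.007 = 14.007 g/mol.
%N = 14.007 / 182.017 × 100 = 7.70%.

7.70%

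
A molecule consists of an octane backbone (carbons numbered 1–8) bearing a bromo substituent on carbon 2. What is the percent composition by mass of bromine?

Atom tally by fragment:
  CH3 → C:1 H:3
  CH(Br) → C:1 H:1 Br:1
  CH2 → C:1 H:2
  CH2 → C:1 H:2
  CH2 → C:1 H:2
  CH2 → C:1 H:2
  CH2 → C:1 H:2
  CH3 → C:1 H:3
Element totals:
  C: 8
  H: 17
  Br: 1
Molecular formula: C8H17Br.
Molar mass = 193.128 g/mol.
Mass from Br: 1 × 79.904 = 79.904 g/mol.
%Br = 79.904 / 193.128 × 100 = 41.37%.

41.37%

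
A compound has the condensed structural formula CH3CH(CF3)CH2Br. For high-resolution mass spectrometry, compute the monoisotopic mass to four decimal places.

189.9605

Element totals:
  C: 4
  H: 6
  Br: 1
  F: 3
Molecular formula: C4H6BrF3.
  M = 4(12.0) + 6(1.007825) + 78.918338 + 3(18.998403)
    = 48.000000 + 6.046950 + 78.918338 + 56.995209 = 189.960497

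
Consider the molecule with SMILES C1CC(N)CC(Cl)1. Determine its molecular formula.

Atom tally by fragment:
  cyclopentane ring core → C:5 H:10
  (− 2 ring H displaced by substituents)
  + NH2 → N:1 H:2
  + Cl → Cl:1
Element totals:
  C: 5
  H: 10
  Cl: 1
  N: 1

C5H10ClN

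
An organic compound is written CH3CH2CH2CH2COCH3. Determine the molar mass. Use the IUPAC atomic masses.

Element totals:
  C: 6
  H: 12
  O: 1
Molecular formula: C6H12O.
  M = 6(12.011) + 12(1.008) + 15.999
    = 72.066 + 12.096 + 15.999 = 100.161

100.16 g/mol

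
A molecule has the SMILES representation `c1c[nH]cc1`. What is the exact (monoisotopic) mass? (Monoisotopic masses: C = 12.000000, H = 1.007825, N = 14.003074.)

67.0422

Atom tally by fragment:
  pyrrole ring core → C:4 H:5 N:1
Element totals:
  C: 4
  H: 5
  N: 1
Molecular formula: C4H5N.
  M = 4(12.0) + 5(1.007825) + 14.003074
    = 48.000000 + 5.039125 + 14.003074 = 67.042199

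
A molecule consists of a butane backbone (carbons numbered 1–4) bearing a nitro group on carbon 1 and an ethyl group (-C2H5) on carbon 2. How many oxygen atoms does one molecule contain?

Atom tally by fragment:
  O2NCH2 → C:1 H:2 N:1 O:2
  CH(C2H5) → C:3 H:6
  CH2 → C:1 H:2
  CH3 → C:1 H:3
Element totals:
  C: 6
  H: 13
  N: 1
  O: 2

2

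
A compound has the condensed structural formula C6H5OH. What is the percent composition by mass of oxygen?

Atom tally by fragment:
  benzene ring core → C:6 H:6
  (− 1 ring H displaced by substituents)
  + OH → O:1 H:1
Element totals:
  C: 6
  H: 6
  O: 1
Molecular formula: C6H6O.
Molar mass = 94.113 g/mol.
Mass from O: 1 × 15.999 = 15.999 g/mol.
%O = 15.999 / 94.113 × 100 = 17.00%.

17.00%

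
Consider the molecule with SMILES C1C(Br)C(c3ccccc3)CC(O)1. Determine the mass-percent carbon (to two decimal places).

Atom tally by fragment:
  cyclopentane ring core → C:5 H:10
  (− 3 ring H displaced by substituents)
  + Br → Br:1
  + C6H5 → C:6 H:5
  + OH → O:1 H:1
Element totals:
  C: 11
  H: 13
  Br: 1
  O: 1
Molecular formula: C11H13BrO.
Molar mass = 241.128 g/mol.
Mass from C: 11 × 12.011 = 132.121 g/mol.
%C = 132.121 / 241.128 × 100 = 54.79%.

54.79%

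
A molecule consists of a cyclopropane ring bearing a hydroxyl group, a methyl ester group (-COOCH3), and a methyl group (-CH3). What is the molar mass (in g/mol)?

130.14 g/mol

Atom tally by fragment:
  cyclopropane ring core → C:3 H:6
  (− 3 ring H displaced by substituents)
  + OH → O:1 H:1
  + COOCH3 → C:2 H:3 O:2
  + CH3 → C:1 H:3
Element totals:
  C: 6
  H: 10
  O: 3
Molecular formula: C6H10O3.
  M = 6(12.011) + 10(1.008) + 3(15.999)
    = 72.066 + 10.080 + 47.997 = 130.143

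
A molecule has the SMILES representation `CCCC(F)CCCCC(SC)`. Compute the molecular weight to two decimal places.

192.34 g/mol

Atom tally by fragment:
  CH3 → C:1 H:3
  CH2 → C:1 H:2
  CH2 → C:1 H:2
  CH(F) → C:1 H:1 F:1
  CH2 → C:1 H:2
  CH2 → C:1 H:2
  CH2 → C:1 H:2
  CH2 → C:1 H:2
  CH2SCH3 → C:2 H:5 S:1
Element totals:
  C: 10
  H: 21
  F: 1
  S: 1
Molecular formula: C10H21FS.
  M = 10(12.011) + 21(1.008) + 18.998 + 32.06
    = 120.110 + 21.168 + 18.998 + 32.060 = 192.336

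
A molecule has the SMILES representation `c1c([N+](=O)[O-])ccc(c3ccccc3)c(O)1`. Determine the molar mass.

215.21 g/mol

Atom tally by fragment:
  benzene ring core → C:6 H:6
  (− 3 ring H displaced by substituents)
  + NO2 → N:1 O:2
  + C6H5 → C:6 H:5
  + OH → O:1 H:1
Element totals:
  C: 12
  H: 9
  N: 1
  O: 3
Molecular formula: C12H9NO3.
  M = 12(12.011) + 9(1.008) + 14.007 + 3(15.999)
    = 144.132 + 9.072 + 14.007 + 47.997 = 215.208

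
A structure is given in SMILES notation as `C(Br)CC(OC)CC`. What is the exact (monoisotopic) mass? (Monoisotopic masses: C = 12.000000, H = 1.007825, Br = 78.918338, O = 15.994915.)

180.0150

Atom tally by fragment:
  BrCH2 → C:1 H:2 Br:1
  CH2 → C:1 H:2
  CH(OCH3) → C:2 H:4 O:1
  CH2 → C:1 H:2
  CH3 → C:1 H:3
Element totals:
  C: 6
  H: 13
  Br: 1
  O: 1
Molecular formula: C6H13BrO.
  M = 6(12.0) + 13(1.007825) + 78.918338 + 15.994915
    = 72.000000 + 13.101725 + 78.918338 + 15.994915 = 180.014978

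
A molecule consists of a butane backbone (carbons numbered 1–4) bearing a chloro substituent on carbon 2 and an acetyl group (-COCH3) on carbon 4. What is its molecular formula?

Atom tally by fragment:
  CH3 → C:1 H:3
  CH(Cl) → C:1 H:1 Cl:1
  CH2 → C:1 H:2
  CH2COCH3 → C:3 H:5 O:1
Element totals:
  C: 6
  H: 11
  Cl: 1
  O: 1

C6H11ClO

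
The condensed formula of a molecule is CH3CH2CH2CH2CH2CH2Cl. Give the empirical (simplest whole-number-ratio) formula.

C6H13Cl

Atom tally by fragment:
  CH3 → C:1 H:3
  CH2 → C:1 H:2
  CH2 → C:1 H:2
  CH2 → C:1 H:2
  CH2 → C:1 H:2
  CH2Cl → C:1 H:2 Cl:1
Element totals:
  C: 6
  H: 13
  Cl: 1
Molecular formula: C6H13Cl.
gcd of subscripts (6, 1, 13) = 1, so the empirical formula equals the molecular formula.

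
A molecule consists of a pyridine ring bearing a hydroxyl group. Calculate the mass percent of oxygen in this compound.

16.82%

Atom tally by fragment:
  pyridine ring core → C:5 H:5 N:1
  (− 1 ring H displaced by substituents)
  + OH → O:1 H:1
Element totals:
  C: 5
  H: 5
  N: 1
  O: 1
Molecular formula: C5H5NO.
Molar mass = 95.101 g/mol.
Mass from O: 1 × 15.999 = 15.999 g/mol.
%O = 15.999 / 95.101 × 100 = 16.82%.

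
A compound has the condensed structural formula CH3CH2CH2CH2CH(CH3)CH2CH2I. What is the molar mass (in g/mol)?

240.13 g/mol

Atom tally by fragment:
  CH3 → C:1 H:3
  CH2 → C:1 H:2
  CH2 → C:1 H:2
  CH2 → C:1 H:2
  CH(CH3) → C:2 H:4
  CH2 → C:1 H:2
  CH2I → C:1 H:2 I:1
Element totals:
  C: 8
  H: 17
  I: 1
Molecular formula: C8H17I.
  M = 8(12.011) + 17(1.008) + 126.904
    = 96.088 + 17.136 + 126.904 = 240.128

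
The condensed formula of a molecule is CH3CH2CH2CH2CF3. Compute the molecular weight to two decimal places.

126.12 g/mol

Atom tally by fragment:
  CH3 → C:1 H:3
  CH2 → C:1 H:2
  CH2 → C:1 H:2
  CH2CF3 → C:2 H:2 F:3
Element totals:
  C: 5
  H: 9
  F: 3
Molecular formula: C5H9F3.
  M = 5(12.011) + 9(1.008) + 3(18.998)
    = 60.055 + 9.072 + 56.994 = 126.121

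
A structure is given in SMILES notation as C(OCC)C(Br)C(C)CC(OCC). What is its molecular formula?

C10H21BrO2

Atom tally by fragment:
  C2H5OCH2 → C:3 H:7 O:1
  CH(Br) → C:1 H:1 Br:1
  CH(CH3) → C:2 H:4
  CH2 → C:1 H:2
  CH2OC2H5 → C:3 H:7 O:1
Element totals:
  C: 10
  H: 21
  Br: 1
  O: 2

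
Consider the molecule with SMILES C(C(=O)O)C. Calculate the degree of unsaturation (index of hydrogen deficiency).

Atom tally by fragment:
  HOOCCH2 → C:2 H:3 O:2
  CH3 → C:1 H:3
Element totals:
  C: 3
  H: 6
  O: 2
Molecular formula: C3H6O2.
DoU = (2C + 2 + N − H − X) / 2 = (2·3 + 2 + 0 − 6 − 0) / 2 = 1.

1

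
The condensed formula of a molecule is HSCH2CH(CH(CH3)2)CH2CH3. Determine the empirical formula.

C7H16S

Atom tally by fragment:
  HSCH2 → C:1 H:3 S:1
  CH(CH(CH3)2) → C:4 H:8
  CH2 → C:1 H:2
  CH3 → C:1 H:3
Element totals:
  C: 7
  H: 16
  S: 1
Molecular formula: C7H16S.
gcd of subscripts (7, 16, 1) = 1, so the empirical formula equals the molecular formula.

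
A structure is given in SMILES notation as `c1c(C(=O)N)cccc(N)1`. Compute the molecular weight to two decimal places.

Atom tally by fragment:
  benzene ring core → C:6 H:6
  (− 2 ring H displaced by substituents)
  + CONH2 → C:1 H:2 O:1 N:1
  + NH2 → N:1 H:2
Element totals:
  C: 7
  H: 8
  N: 2
  O: 1
Molecular formula: C7H8N2O.
  M = 7(12.011) + 8(1.008) + 2(14.007) + 15.999
    = 84.077 + 8.064 + 28.014 + 15.999 = 136.154

136.15 g/mol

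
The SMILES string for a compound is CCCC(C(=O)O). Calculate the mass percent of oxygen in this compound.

Atom tally by fragment:
  CH3 → C:1 H:3
  CH2 → C:1 H:2
  CH2 → C:1 H:2
  CH2COOH → C:2 H:3 O:2
Element totals:
  C: 5
  H: 10
  O: 2
Molecular formula: C5H10O2.
Molar mass = 102.133 g/mol.
Mass from O: 2 × 15.999 = 31.998 g/mol.
%O = 31.998 / 102.133 × 100 = 31.33%.

31.33%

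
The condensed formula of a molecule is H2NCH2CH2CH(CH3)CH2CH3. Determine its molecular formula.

C6H15N

Atom tally by fragment:
  H2NCH2 → C:1 H:4 N:1
  CH2 → C:1 H:2
  CH(CH3) → C:2 H:4
  CH2 → C:1 H:2
  CH3 → C:1 H:3
Element totals:
  C: 6
  H: 15
  N: 1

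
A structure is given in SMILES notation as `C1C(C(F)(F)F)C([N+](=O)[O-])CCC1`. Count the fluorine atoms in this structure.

3

Atom tally by fragment:
  cyclohexane ring core → C:6 H:12
  (− 2 ring H displaced by substituents)
  + CF3 → C:1 F:3
  + NO2 → N:1 O:2
Element totals:
  C: 7
  H: 10
  F: 3
  N: 1
  O: 2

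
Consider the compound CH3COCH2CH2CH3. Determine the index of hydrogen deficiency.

1

Atom tally by fragment:
  CH3COCH2 → C:3 H:5 O:1
  CH2 → C:1 H:2
  CH3 → C:1 H:3
Element totals:
  C: 5
  H: 10
  O: 1
Molecular formula: C5H10O.
DoU = (2C + 2 + N − H − X) / 2 = (2·5 + 2 + 0 − 10 − 0) / 2 = 1.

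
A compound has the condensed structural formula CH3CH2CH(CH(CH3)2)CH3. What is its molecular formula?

Atom tally by fragment:
  CH3 → C:1 H:3
  CH2 → C:1 H:2
  CH(CH(CH3)2) → C:4 H:8
  CH3 → C:1 H:3
Element totals:
  C: 7
  H: 16

C7H16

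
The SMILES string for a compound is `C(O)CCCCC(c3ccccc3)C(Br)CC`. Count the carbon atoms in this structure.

Atom tally by fragment:
  HOCH2 → C:1 H:3 O:1
  CH2 → C:1 H:2
  CH2 → C:1 H:2
  CH2 → C:1 H:2
  CH2 → C:1 H:2
  CH(C6H5) → C:7 H:6
  CH(Br) → C:1 H:1 Br:1
  CH2 → C:1 H:2
  CH3 → C:1 H:3
Element totals:
  C: 15
  H: 23
  Br: 1
  O: 1

15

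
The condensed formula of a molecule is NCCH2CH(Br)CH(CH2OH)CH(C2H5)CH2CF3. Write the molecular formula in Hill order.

C10H15BrF3NO

Atom tally by fragment:
  NCCH2 → C:2 H:2 N:1
  CH(Br) → C:1 H:1 Br:1
  CH(CH2OH) → C:2 H:4 O:1
  CH(C2H5) → C:3 H:6
  CH2CF3 → C:2 H:2 F:3
Element totals:
  C: 10
  H: 15
  Br: 1
  F: 3
  N: 1
  O: 1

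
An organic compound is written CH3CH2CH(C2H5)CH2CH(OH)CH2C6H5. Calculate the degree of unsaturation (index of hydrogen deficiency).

4

Atom tally by fragment:
  CH3 → C:1 H:3
  CH2 → C:1 H:2
  CH(C2H5) → C:3 H:6
  CH2 → C:1 H:2
  CH(OH) → C:1 H:2 O:1
  CH2C6H5 → C:7 H:7
Element totals:
  C: 14
  H: 22
  O: 1
Molecular formula: C14H22O.
DoU = (2C + 2 + N − H − X) / 2 = (2·14 + 2 + 0 − 22 − 0) / 2 = 4.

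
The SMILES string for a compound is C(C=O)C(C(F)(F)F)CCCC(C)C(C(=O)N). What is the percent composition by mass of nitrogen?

5.53%

Atom tally by fragment:
  OHCCH2 → C:2 H:3 O:1
  CH(CF3) → C:2 H:1 F:3
  CH2 → C:1 H:2
  CH2 → C:1 H:2
  CH2 → C:1 H:2
  CH(CH3) → C:2 H:4
  CH2CONH2 → C:2 H:4 O:1 N:1
Element totals:
  C: 11
  H: 18
  F: 3
  N: 1
  O: 2
Molecular formula: C11H18F3NO2.
Molar mass = 253.264 g/mol.
Mass from N: 1 × 14.007 = 14.007 g/mol.
%N = 14.007 / 253.264 × 100 = 5.53%.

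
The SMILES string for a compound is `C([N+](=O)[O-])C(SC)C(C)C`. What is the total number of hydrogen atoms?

Atom tally by fragment:
  O2NCH2 → C:1 H:2 N:1 O:2
  CH(SCH3) → C:2 H:4 S:1
  CH(CH3) → C:2 H:4
  CH3 → C:1 H:3
Element totals:
  C: 6
  H: 13
  N: 1
  O: 2
  S: 1

13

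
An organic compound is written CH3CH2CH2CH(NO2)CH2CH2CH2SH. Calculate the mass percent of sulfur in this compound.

18.09%

Atom tally by fragment:
  CH3 → C:1 H:3
  CH2 → C:1 H:2
  CH2 → C:1 H:2
  CH(NO2) → C:1 H:1 N:1 O:2
  CH2 → C:1 H:2
  CH2 → C:1 H:2
  CH2SH → C:1 H:3 S:1
Element totals:
  C: 7
  H: 15
  N: 1
  O: 2
  S: 1
Molecular formula: C7H15NO2S.
Molar mass = 177.262 g/mol.
Mass from S: 1 × 32.06 = 32.060 g/mol.
%S = 32.060 / 177.262 × 100 = 18.09%.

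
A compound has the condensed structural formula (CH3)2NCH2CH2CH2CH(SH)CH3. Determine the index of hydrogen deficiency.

Atom tally by fragment:
  (CH3)2NCH2 → C:3 H:8 N:1
  CH2 → C:1 H:2
  CH2 → C:1 H:2
  CH(SH) → C:1 H:2 S:1
  CH3 → C:1 H:3
Element totals:
  C: 7
  H: 17
  N: 1
  S: 1
Molecular formula: C7H17NS.
DoU = (2C + 2 + N − H − X) / 2 = (2·7 + 2 + 1 − 17 − 0) / 2 = 0.

0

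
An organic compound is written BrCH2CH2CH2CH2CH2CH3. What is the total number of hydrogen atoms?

Element totals:
  C: 6
  H: 13
  Br: 1

13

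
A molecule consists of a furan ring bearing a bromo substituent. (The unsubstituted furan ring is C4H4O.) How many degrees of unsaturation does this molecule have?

3

Atom tally by fragment:
  furan ring core → C:4 H:4 O:1
  (− 1 ring H displaced by substituents)
  + Br → Br:1
Element totals:
  C: 4
  H: 3
  Br: 1
  O: 1
Molecular formula: C4H3BrO.
DoU = (2C + 2 + N − H − X) / 2 = (2·4 + 2 + 0 − 3 − 1) / 2 = 3.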